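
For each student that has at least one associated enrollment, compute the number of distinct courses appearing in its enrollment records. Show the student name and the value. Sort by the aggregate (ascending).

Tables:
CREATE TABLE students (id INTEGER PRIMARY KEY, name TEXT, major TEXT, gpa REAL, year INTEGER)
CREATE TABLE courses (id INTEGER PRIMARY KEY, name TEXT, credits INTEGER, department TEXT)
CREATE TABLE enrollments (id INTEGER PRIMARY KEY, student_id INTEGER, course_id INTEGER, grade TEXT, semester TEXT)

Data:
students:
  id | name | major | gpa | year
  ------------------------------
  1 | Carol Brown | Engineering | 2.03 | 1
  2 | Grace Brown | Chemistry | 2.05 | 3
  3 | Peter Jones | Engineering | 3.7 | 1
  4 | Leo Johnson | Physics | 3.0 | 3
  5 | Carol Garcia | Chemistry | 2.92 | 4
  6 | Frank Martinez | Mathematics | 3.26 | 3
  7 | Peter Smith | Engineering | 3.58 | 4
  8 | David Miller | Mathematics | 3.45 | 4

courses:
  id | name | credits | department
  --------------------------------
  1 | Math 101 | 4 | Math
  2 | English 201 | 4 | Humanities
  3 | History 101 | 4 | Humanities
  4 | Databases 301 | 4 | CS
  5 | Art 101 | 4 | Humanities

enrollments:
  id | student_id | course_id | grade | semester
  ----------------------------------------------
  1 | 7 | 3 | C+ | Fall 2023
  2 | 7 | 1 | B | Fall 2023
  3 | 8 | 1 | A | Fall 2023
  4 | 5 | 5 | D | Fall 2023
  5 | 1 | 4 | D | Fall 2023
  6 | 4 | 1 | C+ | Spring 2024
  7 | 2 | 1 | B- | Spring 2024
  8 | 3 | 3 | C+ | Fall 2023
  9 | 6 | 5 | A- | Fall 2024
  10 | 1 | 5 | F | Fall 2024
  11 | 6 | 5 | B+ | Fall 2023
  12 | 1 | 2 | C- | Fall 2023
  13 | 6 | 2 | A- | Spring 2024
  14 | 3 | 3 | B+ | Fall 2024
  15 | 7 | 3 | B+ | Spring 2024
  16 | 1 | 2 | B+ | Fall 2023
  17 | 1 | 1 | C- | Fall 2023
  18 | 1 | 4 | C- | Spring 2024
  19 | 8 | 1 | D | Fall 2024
SELECT p.name, COUNT(DISTINCT c.course_id) AS distinct_course_count FROM enrollments c JOIN students p ON c.student_id = p.id GROUP BY p.id, p.name ORDER BY distinct_course_count ASC

Execution result:
name | distinct_course_count
Grace Brown | 1
Peter Jones | 1
Leo Johnson | 1
Carol Garcia | 1
David Miller | 1
Frank Martinez | 2
Peter Smith | 2
Carol Brown | 4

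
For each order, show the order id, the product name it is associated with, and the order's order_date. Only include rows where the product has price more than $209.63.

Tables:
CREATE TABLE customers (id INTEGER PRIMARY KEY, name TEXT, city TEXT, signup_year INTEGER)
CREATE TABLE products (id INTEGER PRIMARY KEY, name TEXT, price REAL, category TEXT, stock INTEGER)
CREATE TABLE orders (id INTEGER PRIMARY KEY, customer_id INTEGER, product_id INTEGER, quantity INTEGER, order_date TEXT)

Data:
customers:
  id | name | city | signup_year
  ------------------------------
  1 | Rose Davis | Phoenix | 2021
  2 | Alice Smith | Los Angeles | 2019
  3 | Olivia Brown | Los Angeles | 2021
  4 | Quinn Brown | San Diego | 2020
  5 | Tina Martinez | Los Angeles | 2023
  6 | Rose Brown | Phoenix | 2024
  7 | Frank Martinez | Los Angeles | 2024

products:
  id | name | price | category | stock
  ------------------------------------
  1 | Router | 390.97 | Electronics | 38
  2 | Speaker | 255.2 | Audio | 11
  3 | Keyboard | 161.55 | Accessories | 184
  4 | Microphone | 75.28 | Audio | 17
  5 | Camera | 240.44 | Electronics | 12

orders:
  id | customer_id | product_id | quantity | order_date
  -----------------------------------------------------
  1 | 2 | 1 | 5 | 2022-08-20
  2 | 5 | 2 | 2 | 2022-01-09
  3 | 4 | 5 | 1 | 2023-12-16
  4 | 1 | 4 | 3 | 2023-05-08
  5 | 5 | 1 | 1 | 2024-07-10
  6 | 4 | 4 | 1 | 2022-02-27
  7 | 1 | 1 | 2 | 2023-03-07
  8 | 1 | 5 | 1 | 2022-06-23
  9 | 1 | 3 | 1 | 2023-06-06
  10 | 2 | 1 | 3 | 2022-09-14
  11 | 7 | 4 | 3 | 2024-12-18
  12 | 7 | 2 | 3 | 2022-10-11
SELECT c.id, p.name AS product, c.order_date FROM orders c JOIN products p ON c.product_id = p.id WHERE p.price > 209.63

Execution result:
id | product | order_date
1 | Router | 2022-08-20
2 | Speaker | 2022-01-09
3 | Camera | 2023-12-16
5 | Router | 2024-07-10
7 | Router | 2023-03-07
8 | Camera | 2022-06-23
10 | Router | 2022-09-14
12 | Speaker | 2022-10-11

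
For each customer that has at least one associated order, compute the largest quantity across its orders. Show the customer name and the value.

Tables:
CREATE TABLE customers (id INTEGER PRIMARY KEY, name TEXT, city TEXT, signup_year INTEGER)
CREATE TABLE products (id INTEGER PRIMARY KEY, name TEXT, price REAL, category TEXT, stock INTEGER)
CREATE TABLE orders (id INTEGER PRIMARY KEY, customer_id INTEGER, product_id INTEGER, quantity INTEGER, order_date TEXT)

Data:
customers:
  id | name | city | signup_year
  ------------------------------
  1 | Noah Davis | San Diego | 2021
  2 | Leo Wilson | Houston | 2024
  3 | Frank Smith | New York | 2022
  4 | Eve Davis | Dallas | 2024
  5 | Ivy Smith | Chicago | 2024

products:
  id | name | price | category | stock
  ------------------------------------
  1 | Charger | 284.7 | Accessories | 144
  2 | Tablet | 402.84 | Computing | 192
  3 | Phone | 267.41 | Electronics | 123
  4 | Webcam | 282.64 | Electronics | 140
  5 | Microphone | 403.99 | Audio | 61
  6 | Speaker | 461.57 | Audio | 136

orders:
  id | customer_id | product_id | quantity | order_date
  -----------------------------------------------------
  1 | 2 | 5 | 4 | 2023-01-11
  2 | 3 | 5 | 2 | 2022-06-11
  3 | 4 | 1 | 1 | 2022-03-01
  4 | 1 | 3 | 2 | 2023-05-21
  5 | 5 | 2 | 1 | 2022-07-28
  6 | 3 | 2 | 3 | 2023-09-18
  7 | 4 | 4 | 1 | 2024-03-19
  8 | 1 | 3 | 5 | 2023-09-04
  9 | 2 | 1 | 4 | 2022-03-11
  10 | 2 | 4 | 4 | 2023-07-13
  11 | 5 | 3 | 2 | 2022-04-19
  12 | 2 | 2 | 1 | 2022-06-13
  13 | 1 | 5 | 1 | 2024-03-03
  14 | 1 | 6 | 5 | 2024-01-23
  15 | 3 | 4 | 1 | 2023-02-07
SELECT p.name, MAX(c.quantity) AS max_quantity FROM orders c JOIN customers p ON c.customer_id = p.id GROUP BY p.id, p.name

Execution result:
name | max_quantity
Noah Davis | 5
Leo Wilson | 4
Frank Smith | 3
Eve Davis | 1
Ivy Smith | 2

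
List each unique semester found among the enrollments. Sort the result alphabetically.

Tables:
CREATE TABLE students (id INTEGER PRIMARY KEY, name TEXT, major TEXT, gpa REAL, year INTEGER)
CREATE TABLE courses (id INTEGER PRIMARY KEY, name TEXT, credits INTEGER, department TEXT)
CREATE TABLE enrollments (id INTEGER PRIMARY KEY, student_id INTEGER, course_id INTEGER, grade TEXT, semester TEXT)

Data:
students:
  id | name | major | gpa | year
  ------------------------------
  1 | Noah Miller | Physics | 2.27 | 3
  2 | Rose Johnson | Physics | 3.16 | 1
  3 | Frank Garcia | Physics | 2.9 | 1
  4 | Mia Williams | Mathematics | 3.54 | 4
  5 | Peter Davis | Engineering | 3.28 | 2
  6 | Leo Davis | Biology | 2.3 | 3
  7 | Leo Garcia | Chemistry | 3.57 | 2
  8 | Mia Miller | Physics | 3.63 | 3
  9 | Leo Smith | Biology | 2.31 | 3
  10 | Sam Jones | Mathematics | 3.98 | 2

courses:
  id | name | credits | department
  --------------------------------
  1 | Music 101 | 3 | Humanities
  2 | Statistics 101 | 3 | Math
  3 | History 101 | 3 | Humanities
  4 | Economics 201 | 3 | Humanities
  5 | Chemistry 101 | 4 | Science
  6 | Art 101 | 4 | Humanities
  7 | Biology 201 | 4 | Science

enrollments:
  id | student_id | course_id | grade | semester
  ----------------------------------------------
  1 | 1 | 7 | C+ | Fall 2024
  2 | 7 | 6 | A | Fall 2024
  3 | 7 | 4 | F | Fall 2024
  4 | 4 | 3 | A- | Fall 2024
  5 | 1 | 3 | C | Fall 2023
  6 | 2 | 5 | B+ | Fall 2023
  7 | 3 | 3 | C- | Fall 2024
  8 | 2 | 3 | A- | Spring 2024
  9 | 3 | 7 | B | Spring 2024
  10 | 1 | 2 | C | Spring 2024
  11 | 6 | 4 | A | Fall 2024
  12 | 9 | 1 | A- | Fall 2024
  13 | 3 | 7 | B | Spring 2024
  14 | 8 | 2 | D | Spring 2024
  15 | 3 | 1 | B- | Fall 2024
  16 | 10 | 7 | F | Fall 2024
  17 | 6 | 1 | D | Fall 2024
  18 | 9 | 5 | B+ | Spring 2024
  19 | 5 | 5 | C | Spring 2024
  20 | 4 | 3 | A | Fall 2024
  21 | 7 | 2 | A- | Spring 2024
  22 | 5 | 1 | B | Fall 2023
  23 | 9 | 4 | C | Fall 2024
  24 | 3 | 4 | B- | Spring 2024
SELECT DISTINCT semester FROM enrollments ORDER BY semester

Execution result:
semester
Fall 2023
Fall 2024
Spring 2024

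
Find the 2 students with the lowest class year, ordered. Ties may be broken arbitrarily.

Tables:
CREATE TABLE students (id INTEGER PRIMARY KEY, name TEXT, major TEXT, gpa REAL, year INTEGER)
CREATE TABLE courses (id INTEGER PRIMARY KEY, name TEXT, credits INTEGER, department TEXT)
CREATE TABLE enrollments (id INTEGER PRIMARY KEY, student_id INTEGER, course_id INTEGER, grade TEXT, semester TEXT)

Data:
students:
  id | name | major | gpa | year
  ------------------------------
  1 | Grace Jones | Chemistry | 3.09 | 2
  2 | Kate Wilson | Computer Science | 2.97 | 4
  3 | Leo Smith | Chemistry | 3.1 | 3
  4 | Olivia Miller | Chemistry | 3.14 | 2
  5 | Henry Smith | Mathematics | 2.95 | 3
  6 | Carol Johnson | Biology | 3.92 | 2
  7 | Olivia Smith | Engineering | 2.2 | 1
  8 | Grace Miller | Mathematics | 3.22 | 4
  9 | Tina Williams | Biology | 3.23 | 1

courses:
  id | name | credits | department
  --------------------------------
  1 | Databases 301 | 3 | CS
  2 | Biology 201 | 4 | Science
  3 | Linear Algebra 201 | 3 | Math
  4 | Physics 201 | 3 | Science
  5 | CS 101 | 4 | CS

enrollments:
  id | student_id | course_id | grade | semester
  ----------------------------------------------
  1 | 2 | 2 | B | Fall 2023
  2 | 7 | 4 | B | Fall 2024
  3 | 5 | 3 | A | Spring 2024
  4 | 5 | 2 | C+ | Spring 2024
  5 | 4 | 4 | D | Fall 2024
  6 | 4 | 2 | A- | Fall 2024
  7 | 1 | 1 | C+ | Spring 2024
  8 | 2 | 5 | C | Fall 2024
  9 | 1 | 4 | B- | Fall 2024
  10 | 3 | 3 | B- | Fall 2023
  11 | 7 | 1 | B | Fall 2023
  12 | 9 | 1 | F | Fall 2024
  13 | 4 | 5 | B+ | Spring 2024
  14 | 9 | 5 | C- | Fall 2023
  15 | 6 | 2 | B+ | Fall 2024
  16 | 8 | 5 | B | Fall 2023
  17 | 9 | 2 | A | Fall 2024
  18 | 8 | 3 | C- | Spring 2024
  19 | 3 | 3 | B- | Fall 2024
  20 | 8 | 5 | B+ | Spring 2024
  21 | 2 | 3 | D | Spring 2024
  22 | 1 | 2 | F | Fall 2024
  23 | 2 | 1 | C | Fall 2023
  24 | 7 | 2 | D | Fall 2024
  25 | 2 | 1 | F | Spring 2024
SELECT name, year FROM students ORDER BY year ASC LIMIT 2

Execution result:
name | year
Olivia Smith | 1
Tina Williams | 1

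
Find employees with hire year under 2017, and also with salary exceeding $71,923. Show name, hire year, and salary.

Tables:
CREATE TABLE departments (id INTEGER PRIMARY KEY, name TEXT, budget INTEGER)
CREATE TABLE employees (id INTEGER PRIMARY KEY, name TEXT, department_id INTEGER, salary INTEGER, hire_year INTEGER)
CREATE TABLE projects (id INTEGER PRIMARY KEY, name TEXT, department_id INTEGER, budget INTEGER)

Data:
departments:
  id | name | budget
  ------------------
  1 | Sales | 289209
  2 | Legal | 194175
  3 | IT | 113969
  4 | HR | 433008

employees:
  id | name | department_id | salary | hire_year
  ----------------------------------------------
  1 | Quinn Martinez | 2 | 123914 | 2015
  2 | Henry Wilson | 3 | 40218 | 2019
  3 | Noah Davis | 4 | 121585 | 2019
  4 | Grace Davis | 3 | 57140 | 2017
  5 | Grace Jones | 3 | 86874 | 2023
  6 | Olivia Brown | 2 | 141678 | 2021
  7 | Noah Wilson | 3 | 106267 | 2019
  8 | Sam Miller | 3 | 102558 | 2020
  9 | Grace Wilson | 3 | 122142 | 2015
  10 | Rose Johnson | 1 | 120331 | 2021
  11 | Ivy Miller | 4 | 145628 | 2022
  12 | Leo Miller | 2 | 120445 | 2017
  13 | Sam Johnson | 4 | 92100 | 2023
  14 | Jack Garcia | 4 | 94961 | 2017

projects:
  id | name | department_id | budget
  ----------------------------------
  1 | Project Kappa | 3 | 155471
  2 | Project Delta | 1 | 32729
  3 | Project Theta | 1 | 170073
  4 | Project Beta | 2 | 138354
SELECT name, hire_year, salary FROM employees WHERE hire_year < 2017 AND salary > 71923

Execution result:
name | hire_year | salary
Quinn Martinez | 2015 | 123914
Grace Wilson | 2015 | 122142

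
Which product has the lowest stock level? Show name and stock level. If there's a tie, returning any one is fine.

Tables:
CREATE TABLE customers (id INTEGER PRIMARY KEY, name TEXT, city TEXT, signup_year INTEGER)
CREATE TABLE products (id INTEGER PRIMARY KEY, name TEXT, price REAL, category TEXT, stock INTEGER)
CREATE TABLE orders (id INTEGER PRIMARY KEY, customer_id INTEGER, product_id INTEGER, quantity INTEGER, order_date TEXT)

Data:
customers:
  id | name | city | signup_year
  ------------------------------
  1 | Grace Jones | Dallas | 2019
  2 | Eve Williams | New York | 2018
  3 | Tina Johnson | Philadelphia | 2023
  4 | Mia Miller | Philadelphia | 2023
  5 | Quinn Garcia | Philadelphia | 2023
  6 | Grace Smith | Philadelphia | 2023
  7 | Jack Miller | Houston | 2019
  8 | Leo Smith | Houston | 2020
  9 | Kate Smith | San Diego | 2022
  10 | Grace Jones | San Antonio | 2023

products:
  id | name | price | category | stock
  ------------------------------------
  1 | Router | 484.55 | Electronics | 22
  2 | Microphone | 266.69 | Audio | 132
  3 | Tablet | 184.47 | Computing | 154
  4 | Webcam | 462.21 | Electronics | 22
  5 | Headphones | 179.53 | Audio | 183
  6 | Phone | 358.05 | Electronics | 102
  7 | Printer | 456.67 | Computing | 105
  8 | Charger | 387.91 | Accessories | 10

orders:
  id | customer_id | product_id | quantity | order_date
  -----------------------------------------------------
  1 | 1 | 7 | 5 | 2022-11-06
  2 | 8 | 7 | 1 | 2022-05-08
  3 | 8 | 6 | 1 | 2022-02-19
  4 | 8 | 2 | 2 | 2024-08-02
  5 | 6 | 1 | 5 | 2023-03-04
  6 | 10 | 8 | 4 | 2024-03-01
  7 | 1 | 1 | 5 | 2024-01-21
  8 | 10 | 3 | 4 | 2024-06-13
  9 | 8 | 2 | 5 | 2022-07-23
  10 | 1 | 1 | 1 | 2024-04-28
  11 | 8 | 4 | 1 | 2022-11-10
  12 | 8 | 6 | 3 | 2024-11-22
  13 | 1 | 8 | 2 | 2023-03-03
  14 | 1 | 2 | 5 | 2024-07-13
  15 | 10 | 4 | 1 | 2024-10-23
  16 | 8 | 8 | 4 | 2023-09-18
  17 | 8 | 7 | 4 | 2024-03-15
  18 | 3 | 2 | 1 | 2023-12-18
SELECT name, stock FROM products ORDER BY stock ASC LIMIT 1

Execution result:
name | stock
Charger | 10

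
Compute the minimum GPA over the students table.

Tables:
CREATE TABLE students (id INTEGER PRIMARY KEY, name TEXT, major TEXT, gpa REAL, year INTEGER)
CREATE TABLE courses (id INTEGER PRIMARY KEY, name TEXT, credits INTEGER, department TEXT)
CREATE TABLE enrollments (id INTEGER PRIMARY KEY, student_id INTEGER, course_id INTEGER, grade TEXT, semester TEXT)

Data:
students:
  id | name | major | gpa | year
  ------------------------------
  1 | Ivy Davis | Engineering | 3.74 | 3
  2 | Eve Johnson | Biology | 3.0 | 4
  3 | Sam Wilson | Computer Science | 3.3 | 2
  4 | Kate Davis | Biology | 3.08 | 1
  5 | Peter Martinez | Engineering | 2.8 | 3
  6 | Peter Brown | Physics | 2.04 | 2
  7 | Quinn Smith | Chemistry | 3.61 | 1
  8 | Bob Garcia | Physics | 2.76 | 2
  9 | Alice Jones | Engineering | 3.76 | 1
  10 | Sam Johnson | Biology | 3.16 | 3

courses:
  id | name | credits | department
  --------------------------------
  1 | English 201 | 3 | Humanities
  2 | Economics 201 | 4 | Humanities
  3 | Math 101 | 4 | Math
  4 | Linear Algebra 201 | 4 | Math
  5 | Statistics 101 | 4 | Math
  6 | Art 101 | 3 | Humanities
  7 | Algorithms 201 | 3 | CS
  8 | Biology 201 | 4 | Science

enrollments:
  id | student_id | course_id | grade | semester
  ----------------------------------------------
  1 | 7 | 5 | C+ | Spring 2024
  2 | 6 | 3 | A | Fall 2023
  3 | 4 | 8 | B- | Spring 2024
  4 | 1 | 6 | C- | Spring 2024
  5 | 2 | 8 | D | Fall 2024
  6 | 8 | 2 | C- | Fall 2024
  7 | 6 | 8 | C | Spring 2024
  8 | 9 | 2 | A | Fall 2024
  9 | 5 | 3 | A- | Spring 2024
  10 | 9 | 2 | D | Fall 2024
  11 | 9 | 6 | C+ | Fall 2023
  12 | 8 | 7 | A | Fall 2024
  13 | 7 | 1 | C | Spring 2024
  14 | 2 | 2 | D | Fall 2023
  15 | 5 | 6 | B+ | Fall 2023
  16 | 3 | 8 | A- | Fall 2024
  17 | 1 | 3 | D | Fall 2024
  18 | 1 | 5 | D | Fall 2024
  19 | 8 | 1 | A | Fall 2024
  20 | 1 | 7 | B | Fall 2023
SELECT MIN(gpa) FROM students

Execution result:
2.04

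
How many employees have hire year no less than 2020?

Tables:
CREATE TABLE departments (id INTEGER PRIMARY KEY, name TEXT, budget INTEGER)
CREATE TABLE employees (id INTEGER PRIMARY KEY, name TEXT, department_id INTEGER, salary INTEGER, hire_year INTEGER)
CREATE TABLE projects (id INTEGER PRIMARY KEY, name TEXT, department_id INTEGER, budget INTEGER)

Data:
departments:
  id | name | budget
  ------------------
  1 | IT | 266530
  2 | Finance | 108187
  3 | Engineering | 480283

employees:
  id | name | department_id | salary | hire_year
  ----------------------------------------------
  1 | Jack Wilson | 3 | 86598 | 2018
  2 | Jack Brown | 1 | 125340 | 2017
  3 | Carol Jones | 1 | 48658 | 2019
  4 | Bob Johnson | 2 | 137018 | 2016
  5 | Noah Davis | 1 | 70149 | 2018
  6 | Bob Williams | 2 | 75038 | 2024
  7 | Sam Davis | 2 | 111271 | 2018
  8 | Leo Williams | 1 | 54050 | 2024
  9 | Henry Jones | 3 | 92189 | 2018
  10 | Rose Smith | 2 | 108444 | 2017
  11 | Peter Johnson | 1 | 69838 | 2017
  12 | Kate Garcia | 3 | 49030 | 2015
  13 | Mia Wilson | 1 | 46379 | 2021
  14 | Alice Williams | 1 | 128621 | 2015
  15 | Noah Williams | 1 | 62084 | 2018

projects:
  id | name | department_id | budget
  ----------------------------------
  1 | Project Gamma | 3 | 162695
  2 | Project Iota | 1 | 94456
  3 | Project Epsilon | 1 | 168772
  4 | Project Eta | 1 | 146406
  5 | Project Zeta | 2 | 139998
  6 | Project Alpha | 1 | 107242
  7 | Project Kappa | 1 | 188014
SELECT COUNT(*) FROM employees WHERE hire_year >= 2020

Execution result:
3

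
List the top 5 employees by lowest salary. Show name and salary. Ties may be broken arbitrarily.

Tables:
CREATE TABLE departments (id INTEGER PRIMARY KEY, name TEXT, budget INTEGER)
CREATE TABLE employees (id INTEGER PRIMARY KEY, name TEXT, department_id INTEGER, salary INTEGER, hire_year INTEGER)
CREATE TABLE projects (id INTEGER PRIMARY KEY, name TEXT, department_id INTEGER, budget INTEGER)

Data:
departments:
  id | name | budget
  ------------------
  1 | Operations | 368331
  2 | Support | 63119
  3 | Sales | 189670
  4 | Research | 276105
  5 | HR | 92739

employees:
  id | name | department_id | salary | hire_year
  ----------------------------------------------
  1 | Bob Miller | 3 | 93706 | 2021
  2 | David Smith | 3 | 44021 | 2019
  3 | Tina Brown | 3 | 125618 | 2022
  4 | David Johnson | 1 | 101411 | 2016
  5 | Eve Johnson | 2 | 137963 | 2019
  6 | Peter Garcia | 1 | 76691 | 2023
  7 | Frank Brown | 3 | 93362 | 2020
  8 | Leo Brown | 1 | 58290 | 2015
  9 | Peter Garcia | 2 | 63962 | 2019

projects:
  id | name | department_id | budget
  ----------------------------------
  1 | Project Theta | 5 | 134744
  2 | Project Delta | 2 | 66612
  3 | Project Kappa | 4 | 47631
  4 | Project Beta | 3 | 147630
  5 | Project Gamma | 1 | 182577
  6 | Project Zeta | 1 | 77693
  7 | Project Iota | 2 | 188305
SELECT name, salary FROM employees ORDER BY salary ASC LIMIT 5

Execution result:
name | salary
David Smith | 44021
Leo Brown | 58290
Peter Garcia | 63962
Peter Garcia | 76691
Frank Brown | 93362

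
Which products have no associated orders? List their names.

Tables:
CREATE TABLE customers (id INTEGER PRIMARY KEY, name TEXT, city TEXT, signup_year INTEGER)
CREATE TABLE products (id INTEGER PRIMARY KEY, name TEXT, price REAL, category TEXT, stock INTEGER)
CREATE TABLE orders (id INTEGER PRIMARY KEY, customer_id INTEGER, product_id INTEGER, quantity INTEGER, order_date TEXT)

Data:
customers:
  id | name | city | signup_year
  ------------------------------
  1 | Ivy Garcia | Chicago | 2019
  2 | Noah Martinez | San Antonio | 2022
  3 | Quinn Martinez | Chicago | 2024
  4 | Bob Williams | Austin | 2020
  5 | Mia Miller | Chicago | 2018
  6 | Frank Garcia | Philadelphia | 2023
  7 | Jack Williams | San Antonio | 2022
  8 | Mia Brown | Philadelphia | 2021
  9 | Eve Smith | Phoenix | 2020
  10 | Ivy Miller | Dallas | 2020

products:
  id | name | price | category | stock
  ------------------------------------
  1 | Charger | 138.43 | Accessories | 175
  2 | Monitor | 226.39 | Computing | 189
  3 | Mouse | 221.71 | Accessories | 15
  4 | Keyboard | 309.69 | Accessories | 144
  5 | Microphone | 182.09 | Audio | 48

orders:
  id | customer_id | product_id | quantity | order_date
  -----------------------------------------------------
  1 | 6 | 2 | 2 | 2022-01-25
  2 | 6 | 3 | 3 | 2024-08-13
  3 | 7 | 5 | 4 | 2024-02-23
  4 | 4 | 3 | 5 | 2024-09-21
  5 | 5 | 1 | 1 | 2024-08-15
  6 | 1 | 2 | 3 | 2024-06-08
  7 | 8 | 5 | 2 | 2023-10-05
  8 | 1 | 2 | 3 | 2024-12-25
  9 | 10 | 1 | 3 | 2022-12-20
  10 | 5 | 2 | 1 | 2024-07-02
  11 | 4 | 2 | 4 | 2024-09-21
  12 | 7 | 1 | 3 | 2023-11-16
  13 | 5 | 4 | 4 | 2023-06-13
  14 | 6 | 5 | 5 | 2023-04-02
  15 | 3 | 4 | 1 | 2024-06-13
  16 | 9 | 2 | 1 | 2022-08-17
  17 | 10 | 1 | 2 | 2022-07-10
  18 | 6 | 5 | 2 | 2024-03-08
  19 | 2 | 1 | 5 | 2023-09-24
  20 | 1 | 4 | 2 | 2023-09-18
SELECT p.name FROM products p LEFT JOIN orders c ON c.product_id = p.id WHERE c.id IS NULL

Execution result:
(no rows)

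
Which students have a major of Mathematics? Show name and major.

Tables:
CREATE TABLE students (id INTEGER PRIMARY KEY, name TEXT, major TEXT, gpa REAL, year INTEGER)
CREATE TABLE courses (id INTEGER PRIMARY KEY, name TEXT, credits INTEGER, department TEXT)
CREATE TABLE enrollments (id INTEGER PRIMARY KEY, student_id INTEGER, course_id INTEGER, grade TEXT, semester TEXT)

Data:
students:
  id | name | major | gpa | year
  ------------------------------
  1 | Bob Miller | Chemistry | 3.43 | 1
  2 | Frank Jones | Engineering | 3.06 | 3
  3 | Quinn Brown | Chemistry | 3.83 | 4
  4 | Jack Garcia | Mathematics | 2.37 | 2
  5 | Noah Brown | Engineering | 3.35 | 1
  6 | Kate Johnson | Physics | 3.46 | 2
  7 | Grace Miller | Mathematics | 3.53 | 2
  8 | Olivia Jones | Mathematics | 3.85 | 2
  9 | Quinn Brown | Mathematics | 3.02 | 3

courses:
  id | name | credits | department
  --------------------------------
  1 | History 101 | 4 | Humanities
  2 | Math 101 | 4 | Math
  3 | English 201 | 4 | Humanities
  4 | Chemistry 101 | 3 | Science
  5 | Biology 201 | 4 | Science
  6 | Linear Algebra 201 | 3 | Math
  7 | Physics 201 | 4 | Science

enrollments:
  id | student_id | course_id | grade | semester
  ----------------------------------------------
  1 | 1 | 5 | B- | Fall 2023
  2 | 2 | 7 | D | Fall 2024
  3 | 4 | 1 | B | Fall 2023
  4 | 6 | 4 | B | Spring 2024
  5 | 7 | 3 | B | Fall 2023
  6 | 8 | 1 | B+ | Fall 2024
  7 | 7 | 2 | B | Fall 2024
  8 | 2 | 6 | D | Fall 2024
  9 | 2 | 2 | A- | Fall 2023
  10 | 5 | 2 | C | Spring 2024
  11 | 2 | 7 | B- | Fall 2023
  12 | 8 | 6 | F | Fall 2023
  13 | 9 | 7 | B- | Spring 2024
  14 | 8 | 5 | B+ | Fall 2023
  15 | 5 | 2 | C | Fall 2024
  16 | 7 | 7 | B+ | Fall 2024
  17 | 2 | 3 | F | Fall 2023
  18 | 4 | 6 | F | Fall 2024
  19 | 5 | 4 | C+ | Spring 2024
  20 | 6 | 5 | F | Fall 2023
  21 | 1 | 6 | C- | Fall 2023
SELECT name, major FROM students WHERE major = 'Mathematics'

Execution result:
name | major
Jack Garcia | Mathematics
Grace Miller | Mathematics
Olivia Jones | Mathematics
Quinn Brown | Mathematics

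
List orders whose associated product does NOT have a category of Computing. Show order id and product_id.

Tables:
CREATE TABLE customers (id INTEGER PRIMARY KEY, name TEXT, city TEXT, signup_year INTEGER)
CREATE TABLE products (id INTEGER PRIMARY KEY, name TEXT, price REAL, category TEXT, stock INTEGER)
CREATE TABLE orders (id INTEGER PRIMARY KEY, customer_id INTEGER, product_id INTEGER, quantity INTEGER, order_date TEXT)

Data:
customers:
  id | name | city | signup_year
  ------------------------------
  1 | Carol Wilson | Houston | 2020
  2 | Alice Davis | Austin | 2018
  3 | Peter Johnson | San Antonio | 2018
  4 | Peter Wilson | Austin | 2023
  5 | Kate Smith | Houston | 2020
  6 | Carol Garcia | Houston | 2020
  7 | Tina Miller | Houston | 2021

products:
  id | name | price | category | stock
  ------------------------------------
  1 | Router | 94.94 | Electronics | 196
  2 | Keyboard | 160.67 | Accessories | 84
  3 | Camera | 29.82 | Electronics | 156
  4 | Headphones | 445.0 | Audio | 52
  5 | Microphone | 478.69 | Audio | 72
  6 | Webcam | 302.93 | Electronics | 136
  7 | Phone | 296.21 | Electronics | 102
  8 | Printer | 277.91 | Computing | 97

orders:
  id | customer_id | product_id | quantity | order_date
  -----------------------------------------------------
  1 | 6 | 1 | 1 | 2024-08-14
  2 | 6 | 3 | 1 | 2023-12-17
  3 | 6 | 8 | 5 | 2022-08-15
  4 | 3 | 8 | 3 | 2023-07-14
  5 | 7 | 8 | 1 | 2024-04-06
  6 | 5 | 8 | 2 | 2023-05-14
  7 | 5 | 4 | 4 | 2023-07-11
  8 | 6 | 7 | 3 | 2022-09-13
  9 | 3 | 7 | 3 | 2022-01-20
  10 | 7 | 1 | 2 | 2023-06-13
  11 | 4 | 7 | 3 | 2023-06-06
SELECT id, product_id FROM orders WHERE product_id NOT IN (SELECT id FROM products WHERE category = 'Computing')

Execution result:
id | product_id
1 | 1
2 | 3
7 | 4
8 | 7
9 | 7
10 | 1
11 | 7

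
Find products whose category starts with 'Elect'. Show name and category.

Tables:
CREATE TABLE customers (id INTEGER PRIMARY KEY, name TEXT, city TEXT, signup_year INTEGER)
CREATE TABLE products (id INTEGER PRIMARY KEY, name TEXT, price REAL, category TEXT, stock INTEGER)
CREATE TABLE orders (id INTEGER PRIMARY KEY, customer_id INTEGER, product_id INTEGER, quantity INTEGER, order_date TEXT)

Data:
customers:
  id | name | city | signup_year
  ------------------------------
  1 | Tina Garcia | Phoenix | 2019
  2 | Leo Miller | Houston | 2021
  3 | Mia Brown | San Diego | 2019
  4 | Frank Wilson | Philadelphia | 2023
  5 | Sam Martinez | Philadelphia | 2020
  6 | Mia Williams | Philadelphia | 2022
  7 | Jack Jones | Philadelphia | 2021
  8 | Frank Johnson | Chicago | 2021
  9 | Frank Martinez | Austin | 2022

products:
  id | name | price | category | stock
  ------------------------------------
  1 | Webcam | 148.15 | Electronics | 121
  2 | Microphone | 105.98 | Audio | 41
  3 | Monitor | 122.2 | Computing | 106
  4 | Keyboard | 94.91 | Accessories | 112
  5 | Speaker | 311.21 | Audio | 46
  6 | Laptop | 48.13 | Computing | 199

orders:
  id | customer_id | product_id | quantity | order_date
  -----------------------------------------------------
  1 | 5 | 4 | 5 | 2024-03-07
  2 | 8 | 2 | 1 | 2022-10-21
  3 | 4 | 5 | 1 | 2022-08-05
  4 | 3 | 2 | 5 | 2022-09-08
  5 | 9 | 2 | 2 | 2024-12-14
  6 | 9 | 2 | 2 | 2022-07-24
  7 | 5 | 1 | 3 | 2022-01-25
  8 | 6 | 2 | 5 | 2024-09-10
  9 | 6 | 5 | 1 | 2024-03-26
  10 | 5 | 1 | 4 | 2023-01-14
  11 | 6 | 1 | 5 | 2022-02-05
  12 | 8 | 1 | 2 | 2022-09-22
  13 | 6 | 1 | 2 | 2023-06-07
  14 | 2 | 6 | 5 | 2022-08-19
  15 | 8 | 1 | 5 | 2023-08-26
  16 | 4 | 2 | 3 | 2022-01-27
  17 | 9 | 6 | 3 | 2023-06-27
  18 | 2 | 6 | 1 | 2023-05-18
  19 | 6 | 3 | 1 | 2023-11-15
SELECT name, category FROM products WHERE category LIKE 'Elect%'

Execution result:
name | category
Webcam | Electronics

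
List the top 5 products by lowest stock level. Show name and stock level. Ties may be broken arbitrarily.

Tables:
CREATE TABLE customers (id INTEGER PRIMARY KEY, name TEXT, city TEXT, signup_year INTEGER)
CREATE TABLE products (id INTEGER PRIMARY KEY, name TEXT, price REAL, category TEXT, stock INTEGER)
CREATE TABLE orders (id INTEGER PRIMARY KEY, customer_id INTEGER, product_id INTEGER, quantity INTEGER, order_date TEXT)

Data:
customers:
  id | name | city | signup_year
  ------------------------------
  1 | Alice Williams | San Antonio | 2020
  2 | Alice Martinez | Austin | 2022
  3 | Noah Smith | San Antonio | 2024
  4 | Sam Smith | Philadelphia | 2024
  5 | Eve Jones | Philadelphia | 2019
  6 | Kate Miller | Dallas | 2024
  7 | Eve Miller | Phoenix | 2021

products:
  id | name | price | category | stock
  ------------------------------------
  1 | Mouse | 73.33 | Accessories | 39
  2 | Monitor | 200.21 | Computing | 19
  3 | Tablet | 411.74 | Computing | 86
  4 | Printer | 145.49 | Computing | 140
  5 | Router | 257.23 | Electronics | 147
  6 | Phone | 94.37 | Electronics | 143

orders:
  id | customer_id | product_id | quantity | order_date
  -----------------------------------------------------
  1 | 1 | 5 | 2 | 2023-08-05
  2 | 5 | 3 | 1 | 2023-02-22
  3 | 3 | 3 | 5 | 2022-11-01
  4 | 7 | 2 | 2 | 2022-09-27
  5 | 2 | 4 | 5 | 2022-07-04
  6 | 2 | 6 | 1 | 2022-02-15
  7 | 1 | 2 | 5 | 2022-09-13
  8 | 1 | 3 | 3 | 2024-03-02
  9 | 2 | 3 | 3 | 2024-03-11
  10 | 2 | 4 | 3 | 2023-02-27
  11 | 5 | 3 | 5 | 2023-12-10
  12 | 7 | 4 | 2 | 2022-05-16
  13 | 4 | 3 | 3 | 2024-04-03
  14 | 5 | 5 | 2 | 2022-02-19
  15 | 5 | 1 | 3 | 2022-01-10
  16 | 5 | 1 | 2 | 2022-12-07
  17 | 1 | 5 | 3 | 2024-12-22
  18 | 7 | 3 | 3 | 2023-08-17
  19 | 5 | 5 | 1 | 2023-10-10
SELECT name, stock FROM products ORDER BY stock ASC LIMIT 5

Execution result:
name | stock
Monitor | 19
Mouse | 39
Tablet | 86
Printer | 140
Phone | 143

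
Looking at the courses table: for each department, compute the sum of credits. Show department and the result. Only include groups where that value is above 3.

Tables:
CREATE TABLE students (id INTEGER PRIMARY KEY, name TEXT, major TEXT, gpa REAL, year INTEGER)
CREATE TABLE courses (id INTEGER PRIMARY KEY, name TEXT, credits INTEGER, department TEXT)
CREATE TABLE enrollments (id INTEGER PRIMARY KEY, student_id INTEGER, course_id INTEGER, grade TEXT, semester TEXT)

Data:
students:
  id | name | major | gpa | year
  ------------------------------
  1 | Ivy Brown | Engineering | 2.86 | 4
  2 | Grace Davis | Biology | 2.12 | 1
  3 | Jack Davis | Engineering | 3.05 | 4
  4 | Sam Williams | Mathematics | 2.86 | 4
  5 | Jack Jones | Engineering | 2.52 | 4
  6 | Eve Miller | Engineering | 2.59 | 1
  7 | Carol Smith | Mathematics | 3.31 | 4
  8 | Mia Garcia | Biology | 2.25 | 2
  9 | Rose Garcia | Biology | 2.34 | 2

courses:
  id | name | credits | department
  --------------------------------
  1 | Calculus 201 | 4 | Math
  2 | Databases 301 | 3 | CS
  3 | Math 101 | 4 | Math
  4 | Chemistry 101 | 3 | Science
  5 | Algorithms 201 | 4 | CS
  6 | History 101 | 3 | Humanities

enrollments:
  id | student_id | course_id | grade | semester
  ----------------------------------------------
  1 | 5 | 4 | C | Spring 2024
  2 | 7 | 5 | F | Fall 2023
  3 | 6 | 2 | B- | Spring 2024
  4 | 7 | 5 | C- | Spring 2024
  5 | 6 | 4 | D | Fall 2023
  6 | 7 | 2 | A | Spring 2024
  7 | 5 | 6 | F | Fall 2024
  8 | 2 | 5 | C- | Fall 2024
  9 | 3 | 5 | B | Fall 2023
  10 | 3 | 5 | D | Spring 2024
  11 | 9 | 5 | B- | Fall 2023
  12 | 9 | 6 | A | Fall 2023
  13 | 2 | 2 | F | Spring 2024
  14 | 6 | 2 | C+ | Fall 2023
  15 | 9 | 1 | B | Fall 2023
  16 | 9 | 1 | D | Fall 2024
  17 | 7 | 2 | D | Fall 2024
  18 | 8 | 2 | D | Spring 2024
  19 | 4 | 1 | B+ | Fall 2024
SELECT department, SUM(credits) AS sum_credits FROM courses GROUP BY department HAVING SUM(credits) > 3

Execution result:
department | sum_credits
CS | 7
Math | 8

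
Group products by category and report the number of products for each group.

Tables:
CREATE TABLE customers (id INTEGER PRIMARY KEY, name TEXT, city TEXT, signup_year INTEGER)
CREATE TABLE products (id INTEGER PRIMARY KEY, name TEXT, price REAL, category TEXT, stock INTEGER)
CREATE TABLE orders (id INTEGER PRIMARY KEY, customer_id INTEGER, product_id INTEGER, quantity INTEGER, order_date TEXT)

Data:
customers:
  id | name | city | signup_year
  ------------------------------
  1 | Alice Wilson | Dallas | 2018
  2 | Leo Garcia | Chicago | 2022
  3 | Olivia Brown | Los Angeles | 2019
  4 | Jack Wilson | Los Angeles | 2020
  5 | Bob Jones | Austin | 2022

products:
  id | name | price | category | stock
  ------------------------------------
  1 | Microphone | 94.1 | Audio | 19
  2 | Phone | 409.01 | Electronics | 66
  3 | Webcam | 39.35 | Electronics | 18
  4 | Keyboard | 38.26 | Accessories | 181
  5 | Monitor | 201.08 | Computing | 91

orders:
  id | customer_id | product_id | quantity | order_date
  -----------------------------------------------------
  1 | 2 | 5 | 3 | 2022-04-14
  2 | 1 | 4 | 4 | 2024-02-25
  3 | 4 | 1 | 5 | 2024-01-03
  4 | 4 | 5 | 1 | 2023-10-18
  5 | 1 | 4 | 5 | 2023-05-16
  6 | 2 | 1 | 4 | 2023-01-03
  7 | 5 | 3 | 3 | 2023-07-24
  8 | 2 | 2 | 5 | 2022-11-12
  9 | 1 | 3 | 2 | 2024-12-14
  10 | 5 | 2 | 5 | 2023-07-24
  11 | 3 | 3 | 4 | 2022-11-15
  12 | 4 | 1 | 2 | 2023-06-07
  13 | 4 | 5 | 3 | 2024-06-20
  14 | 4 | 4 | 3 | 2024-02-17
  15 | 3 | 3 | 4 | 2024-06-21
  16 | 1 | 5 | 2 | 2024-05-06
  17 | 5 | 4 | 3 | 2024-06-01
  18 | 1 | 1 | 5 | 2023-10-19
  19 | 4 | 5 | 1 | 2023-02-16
SELECT category, COUNT(*) AS n FROM products GROUP BY category

Execution result:
category | n
Accessories | 1
Audio | 1
Computing | 1
Electronics | 2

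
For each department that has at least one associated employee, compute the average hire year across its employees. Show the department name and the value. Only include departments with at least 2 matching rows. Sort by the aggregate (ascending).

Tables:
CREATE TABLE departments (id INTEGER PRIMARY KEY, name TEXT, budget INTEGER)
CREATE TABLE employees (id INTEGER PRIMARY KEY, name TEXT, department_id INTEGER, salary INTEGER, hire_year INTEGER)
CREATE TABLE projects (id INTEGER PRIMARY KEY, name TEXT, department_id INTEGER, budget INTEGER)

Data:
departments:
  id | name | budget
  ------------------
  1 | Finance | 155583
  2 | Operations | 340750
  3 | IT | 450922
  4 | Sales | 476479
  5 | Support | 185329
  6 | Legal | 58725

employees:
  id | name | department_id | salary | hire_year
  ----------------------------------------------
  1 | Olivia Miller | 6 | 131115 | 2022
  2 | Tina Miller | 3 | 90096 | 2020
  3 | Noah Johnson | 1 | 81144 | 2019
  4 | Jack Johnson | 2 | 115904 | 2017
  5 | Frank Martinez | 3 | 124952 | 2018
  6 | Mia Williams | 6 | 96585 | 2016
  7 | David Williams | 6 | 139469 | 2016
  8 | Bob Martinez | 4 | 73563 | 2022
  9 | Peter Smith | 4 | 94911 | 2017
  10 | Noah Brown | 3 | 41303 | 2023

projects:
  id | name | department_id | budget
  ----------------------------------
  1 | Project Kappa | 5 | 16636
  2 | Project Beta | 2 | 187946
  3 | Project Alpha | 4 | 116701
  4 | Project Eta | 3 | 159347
SELECT p.name, AVG(c.hire_year) AS avg_hire_year FROM employees c JOIN departments p ON c.department_id = p.id GROUP BY p.id, p.name HAVING COUNT(*) >= 2 ORDER BY avg_hire_year ASC

Execution result:
name | avg_hire_year
Legal | 2018.00
Sales | 2019.50
IT | 2020.33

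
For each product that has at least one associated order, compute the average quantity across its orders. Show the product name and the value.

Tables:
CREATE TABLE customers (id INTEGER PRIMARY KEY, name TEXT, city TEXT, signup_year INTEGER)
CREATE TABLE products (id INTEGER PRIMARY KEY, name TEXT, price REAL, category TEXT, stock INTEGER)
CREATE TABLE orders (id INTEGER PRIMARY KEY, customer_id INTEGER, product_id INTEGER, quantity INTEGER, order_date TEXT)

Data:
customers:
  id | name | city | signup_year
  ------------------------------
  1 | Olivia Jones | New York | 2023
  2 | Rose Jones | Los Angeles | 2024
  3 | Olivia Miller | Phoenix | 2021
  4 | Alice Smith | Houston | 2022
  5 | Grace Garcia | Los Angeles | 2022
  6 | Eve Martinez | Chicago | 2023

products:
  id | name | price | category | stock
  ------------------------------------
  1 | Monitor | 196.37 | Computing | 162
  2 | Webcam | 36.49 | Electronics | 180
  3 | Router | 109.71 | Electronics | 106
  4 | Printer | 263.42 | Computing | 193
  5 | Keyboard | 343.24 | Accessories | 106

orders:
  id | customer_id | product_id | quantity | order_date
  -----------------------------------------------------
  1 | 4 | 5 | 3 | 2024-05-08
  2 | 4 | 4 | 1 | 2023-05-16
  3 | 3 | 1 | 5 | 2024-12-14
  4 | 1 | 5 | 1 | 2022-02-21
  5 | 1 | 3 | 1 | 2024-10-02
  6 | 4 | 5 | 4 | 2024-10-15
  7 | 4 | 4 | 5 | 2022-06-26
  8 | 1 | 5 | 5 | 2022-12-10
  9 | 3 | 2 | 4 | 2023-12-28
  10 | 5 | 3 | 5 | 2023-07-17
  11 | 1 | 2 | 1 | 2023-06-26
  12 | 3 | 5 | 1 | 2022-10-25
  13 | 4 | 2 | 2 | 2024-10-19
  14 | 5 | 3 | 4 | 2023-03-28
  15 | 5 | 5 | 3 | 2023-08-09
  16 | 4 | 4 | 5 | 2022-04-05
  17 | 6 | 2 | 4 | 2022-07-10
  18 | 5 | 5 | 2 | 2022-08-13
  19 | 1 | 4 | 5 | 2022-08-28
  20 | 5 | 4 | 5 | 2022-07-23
SELECT p.name, AVG(c.quantity) AS avg_quantity FROM orders c JOIN products p ON c.product_id = p.id GROUP BY p.id, p.name

Execution result:
name | avg_quantity
Monitor | 5.00
Webcam | 2.75
Router | 3.33
Printer | 4.20
Keyboard | 2.71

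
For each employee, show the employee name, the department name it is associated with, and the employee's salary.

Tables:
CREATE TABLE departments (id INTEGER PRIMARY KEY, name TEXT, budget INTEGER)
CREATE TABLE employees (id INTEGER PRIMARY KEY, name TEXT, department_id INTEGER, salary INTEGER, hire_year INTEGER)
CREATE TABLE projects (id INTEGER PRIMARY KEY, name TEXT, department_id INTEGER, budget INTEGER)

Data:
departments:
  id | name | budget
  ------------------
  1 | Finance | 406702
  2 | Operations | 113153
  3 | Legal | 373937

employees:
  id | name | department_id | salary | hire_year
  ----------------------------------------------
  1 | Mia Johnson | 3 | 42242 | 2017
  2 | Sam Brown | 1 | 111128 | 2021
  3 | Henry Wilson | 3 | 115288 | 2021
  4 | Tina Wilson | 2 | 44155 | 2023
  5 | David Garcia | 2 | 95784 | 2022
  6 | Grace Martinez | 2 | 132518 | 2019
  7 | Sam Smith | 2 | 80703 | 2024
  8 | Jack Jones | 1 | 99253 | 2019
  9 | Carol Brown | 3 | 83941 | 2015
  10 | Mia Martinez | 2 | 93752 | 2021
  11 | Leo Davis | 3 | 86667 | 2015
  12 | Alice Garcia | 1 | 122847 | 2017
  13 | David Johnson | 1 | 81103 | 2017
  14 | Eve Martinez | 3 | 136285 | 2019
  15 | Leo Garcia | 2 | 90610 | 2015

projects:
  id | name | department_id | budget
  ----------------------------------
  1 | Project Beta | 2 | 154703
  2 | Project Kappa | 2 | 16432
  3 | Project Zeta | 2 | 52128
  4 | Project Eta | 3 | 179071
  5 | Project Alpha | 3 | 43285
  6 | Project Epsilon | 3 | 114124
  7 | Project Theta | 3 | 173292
SELECT c.name, p.name AS department, c.salary FROM employees c JOIN departments p ON c.department_id = p.id

Execution result:
name | department | salary
Mia Johnson | Legal | 42242
Sam Brown | Finance | 111128
Henry Wilson | Legal | 115288
Tina Wilson | Operations | 44155
David Garcia | Operations | 95784
Grace Martinez | Operations | 132518
Sam Smith | Operations | 80703
Jack Jones | Finance | 99253
Carol Brown | Legal | 83941
Mia Martinez | Operations | 93752
Leo Davis | Legal | 86667
Alice Garcia | Finance | 122847
David Johnson | Finance | 81103
Eve Martinez | Legal | 136285
Leo Garcia | Operations | 90610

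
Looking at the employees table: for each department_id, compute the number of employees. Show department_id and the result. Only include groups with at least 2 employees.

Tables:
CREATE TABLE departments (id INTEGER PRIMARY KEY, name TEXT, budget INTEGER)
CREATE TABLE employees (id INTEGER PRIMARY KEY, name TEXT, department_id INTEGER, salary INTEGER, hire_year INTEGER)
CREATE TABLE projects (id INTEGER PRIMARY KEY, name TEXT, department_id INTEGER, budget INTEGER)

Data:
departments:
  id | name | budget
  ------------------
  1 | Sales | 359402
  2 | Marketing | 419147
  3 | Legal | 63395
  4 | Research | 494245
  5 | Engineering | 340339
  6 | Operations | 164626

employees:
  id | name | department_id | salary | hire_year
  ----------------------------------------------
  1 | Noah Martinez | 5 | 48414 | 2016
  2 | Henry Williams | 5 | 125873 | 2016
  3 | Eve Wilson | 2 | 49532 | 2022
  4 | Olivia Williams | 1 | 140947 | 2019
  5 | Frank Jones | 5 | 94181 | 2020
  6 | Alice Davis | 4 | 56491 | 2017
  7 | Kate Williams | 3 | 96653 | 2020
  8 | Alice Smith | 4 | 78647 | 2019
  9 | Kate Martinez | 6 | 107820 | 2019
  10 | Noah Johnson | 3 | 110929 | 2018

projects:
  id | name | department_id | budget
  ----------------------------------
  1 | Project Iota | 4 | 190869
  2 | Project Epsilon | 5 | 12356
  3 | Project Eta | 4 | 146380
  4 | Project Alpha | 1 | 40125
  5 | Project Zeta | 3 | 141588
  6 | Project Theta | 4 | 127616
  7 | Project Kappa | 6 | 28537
SELECT department_id, COUNT(*) AS n FROM employees GROUP BY department_id HAVING COUNT(*) >= 2

Execution result:
department_id | n
3 | 2
4 | 2
5 | 3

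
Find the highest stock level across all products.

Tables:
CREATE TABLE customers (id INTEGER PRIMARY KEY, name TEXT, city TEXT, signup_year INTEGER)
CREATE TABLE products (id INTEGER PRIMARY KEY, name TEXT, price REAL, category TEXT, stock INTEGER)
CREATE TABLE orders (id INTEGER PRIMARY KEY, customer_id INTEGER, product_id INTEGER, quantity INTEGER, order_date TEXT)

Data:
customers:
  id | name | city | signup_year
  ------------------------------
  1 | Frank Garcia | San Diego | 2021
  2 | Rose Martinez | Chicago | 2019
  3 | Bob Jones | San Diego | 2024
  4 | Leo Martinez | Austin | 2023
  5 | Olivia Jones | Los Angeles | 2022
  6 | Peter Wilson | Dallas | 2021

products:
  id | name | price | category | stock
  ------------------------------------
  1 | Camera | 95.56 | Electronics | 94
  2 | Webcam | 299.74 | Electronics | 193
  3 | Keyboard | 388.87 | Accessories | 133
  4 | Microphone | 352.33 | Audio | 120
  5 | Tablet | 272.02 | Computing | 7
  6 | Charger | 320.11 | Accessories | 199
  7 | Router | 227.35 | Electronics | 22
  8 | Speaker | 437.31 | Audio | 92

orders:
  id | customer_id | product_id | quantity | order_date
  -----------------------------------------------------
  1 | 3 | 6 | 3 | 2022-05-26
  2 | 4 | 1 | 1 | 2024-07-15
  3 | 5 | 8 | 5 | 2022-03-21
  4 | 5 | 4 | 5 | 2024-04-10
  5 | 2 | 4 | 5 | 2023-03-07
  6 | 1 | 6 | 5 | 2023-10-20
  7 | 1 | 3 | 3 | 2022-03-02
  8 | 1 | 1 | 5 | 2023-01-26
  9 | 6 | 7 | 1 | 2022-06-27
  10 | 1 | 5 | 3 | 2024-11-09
SELECT MAX(stock) FROM products

Execution result:
199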